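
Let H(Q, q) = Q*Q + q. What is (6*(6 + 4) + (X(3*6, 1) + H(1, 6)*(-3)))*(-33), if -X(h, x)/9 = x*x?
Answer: -990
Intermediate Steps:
H(Q, q) = q + Q**2 (H(Q, q) = Q**2 + q = q + Q**2)
X(h, x) = -9*x**2 (X(h, x) = -9*x*x = -9*x**2)
(6*(6 + 4) + (X(3*6, 1) + H(1, 6)*(-3)))*(-33) = (6*(6 + 4) + (-9*1**2 + (6 + 1**2)*(-3)))*(-33) = (6*10 + (-9*1 + (6 + 1)*(-3)))*(-33) = (60 + (-9 + 7*(-3)))*(-33) = (60 + (-9 - 21))*(-33) = (60 - 30)*(-33) = 30*(-33) = -990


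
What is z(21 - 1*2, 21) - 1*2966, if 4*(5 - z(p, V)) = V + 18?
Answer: -11883/4 ≈ -2970.8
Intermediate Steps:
z(p, V) = 1/2 - V/4 (z(p, V) = 5 - (V + 18)/4 = 5 - (18 + V)/4 = 5 + (-9/2 - V/4) = 1/2 - V/4)
z(21 - 1*2, 21) - 1*2966 = (1/2 - 1/4*21) - 1*2966 = (1/2 - 21/4) - 2966 = -19/4 - 2966 = -11883/4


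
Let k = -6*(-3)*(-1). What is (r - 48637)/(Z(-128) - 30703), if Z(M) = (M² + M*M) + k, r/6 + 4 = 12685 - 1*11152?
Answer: -39463/2047 ≈ -19.278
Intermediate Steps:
k = -18 (k = 18*(-1) = -18)
r = 9174 (r = -24 + 6*(12685 - 1*11152) = -24 + 6*(12685 - 11152) = -24 + 6*1533 = -24 + 9198 = 9174)
Z(M) = -18 + 2*M² (Z(M) = (M² + M*M) - 18 = (M² + M²) - 18 = 2*M² - 18 = -18 + 2*M²)
(r - 48637)/(Z(-128) - 30703) = (9174 - 48637)/((-18 + 2*(-128)²) - 30703) = -39463/((-18 + 2*16384) - 30703) = -39463/((-18 + 32768) - 30703) = -39463/(32750 - 30703) = -39463/2047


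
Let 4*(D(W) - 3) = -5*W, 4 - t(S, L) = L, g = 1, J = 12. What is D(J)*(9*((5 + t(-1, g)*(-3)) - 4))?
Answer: 864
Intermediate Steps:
t(S, L) = 4 - L
D(W) = 3 - 5*W/4 (D(W) = 3 + (-5*W)/4 = 3 - 5*W/4)
D(J)*(9*((5 + t(-1, g)*(-3)) - 4)) = (3 - 5/4*12)*(9*((5 + (4 - 1*1)*(-3)) - 4)) = (3 - 15)*(9*((5 + (4 - 1)*(-3)) - 4)) = -108*((5 + 3*(-3)) - 4) = -108*((5 - 9) - 4) = -108*(-4 - 4) = -108*(-8) = -12*(-72) = 864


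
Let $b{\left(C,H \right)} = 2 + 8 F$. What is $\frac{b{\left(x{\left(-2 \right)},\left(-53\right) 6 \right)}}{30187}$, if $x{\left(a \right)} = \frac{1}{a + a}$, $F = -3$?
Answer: $- \frac{22}{30187} \approx -0.00072879$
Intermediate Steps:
$x{\left(a \right)} = \frac{1}{2 a}$
$b{\left(C,H \right)} = -22$ ($b{\left(C,H \right)} = 2 + 8 \left(-3\right) = 2 - 24 = -22$)
$\frac{b{\left(x{\left(-2 \right)},\left(-53\right) 6 \right)}}{30187} = - \frac{22}{30187}$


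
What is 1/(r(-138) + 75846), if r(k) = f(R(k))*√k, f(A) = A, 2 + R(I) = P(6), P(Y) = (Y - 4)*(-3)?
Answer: 12641/958770758 + 2*I*√138/1438156137 ≈ 1.3185e-5 + 1.6337e-8*I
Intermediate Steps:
P(Y) = 12 - 3*Y (P(Y) = (-4 + Y)*(-3) = 12 - 3*Y)
R(I) = -8 (R(I) = -2 + (12 - 3*6) = -2 + (12 - 18) = -2 - 6 = -8)
r(k) = -8*√k
1/(r(-138) + 75846) = 1/(-8*I*√138 + 75846) = 1/(75846 - 8*I*√138)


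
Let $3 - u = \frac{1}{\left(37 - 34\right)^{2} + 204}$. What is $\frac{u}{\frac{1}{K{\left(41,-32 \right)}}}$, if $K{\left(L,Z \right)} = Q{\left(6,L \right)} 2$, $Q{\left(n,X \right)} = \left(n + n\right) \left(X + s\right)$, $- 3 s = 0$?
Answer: $\frac{209264}{71} \approx 2947.4$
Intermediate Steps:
$s = 0$ ($s = \left(- \frac{1}{3}\right) 0 = 0$)
$Q{\left(n,X \right)} = 2 X n$ ($Q{\left(n,X \right)} = \left(n + n\right) \left(X + 0\right) = 2 n X = 2 X n$)
$u = \frac{638}{213}$ ($u = 3 - \frac{1}{\left(37 - 34\right)^{2} + 204} = 3 - \frac{1}{3^{2} + 204} = 3 - \frac{1}{9 + 204} = 3 - \frac{1}{213} = \frac{638}{213} \approx 2.9953$)
$K{\left(L,Z \right)} = 24 L$ ($K{\left(L,Z \right)} = 2 L 6 \cdot 2 = 12 L 2 = 24 L$)
$\frac{u}{\frac{1}{K{\left(41,-32 \right)}}} = \frac{638}{213 \frac{1}{24 \cdot 41}} = \frac{638}{213 \cdot \frac{1}{984}} = \frac{638 \frac{1}{\frac{1}{984}}}{213} = \frac{638}{213} \cdot 984 = \frac{209264}{71}$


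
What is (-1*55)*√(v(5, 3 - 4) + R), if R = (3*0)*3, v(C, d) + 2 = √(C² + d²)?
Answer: -55*√(-2 + √26) ≈ -96.822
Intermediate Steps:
v(C, d) = -2 + √(C² + d²)
R = 0 (R = 0*3 = 0)
(-1*55)*√(v(5, 3 - 4) + R) = (-1*55)*√((-2 + √(5² + (3 - 4)²)) + 0) = -55*√((-2 + √(25 + (-1)²)) + 0) = -55*√((-2 + √(25 + 1)) + 0) = -55*√((-2 + √26) + 0) = -55*√(-2 + √26)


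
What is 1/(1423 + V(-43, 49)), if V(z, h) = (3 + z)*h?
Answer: -1/537 ≈ -0.0018622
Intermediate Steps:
V(z, h) = h*(3 + z)
1/(1423 + V(-43, 49)) = 1/(1423 + 49*(3 - 43)) = 1/(1423 + 49*(-40)) = 1/(1423 - 1960) = 1/(-537) = -1/537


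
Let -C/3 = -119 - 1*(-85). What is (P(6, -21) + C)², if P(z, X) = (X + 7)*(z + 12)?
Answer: 22500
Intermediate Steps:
P(z, X) = (7 + X)*(12 + z)
C = 102 (C = -3*(-119 - 1*(-85)) = -3*(-119 + 85) = -3*(-34) = 102)
(P(6, -21) + C)² = ((84 + 7*6 + 12*(-21) - 21*6) + 102)² = ((84 + 42 - 252 - 126) + 102)² = (-252 + 102)² = (-150)² = 22500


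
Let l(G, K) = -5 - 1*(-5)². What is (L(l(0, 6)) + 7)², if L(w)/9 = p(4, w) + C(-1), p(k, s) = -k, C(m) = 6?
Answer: 625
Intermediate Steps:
l(G, K) = -30 (l(G, K) = -5 - 1*25 = -5 - 25 = -30)
L(w) = 18 (L(w) = 9*(-1*4 + 6) = 9*(-4 + 6) = 9*2 = 18)
(L(l(0, 6)) + 7)² = (18 + 7)² = 25² = 625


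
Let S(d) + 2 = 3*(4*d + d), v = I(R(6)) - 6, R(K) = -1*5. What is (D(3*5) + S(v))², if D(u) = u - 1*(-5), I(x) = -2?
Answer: 10404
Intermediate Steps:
R(K) = -5
D(u) = 5 + u (D(u) = u + 5 = 5 + u)
v = -8 (v = -2 - 6 = -8)
S(d) = -2 + 15*d (S(d) = -2 + 3*(4*d + d) = -2 + 3*(5*d) = -2 + 15*d)
(D(3*5) + S(v))² = ((5 + 3*5) + (-2 + 15*(-8)))² = ((5 + 15) + (-2 - 120))² = (20 - 122)² = (-102)² = 10404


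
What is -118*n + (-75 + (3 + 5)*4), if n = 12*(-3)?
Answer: 4205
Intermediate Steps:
n = -36
-118*n + (-75 + (3 + 5)*4) = -118*(-36) + (-75 + (3 + 5)*4) = 4248 + (-75 + 8*4) = 4248 + (-75 + 32) = 4248 - 43 = 4205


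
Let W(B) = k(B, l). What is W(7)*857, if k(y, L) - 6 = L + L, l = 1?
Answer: 6856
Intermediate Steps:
k(y, L) = 6 + 2*L (k(y, L) = 6 + (L + L) = 6 + 2*L)
W(B) = 8 (W(B) = 6 + 2*1 = 6 + 2 = 8)
W(7)*857 = 8*857 = 6856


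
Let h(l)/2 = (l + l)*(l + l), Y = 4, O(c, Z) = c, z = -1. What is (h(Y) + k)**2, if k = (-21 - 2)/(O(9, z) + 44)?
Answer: 45711121/2809 ≈ 16273.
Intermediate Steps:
h(l) = 8*l**2 (h(l) = 2*((l + l)*(l + l)) = 2*((2*l)*(2*l)) = 2*(4*l**2) = 8*l**2)
k = -23/53 (k = (-21 - 2)/(9 + 44) = -23/53 ≈ -0.43396)
(h(Y) + k)**2 = (8*4**2 - 23/53)**2 = (8*16 - 23/53)**2 = (128 - 23/53)**2 = (6761/53)**2 = 45711121/2809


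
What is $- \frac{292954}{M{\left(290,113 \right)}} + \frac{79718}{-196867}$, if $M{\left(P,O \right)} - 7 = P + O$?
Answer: $- \frac{28852829749}{40357735} \approx -714.93$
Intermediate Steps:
$M{\left(P,O \right)} = 7 + O + P$ ($M{\left(P,O \right)} = 7 + \left(P + O\right) = 7 + \left(O + P\right) = 7 + O + P$)
$- \frac{292954}{M{\left(290,113 \right)}} + \frac{79718}{-196867} = - \frac{292954}{7 + 113 + 290} + \frac{79718}{-196867} = - \frac{292954}{410} + 79718 \left(- \frac{1}{196867}\right) = \left(-292954\right) \frac{1}{410} - \frac{79718}{196867} = - \frac{146477}{205} - \frac{79718}{196867} = - \frac{28852829749}{40357735}$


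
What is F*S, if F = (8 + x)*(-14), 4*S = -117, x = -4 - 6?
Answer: -819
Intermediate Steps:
x = -10
S = -117/4 (S = (1/4)*(-117) = -117/4 ≈ -29.250)
F = 28 (F = (8 - 10)*(-14) = -2*(-14) = 28)
F*S = 28*(-117/4) = -819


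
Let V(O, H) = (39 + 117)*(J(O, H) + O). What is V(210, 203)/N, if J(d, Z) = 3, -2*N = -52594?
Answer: 33228/26297 ≈ 1.2636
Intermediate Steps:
N = 26297 (N = -½*(-52594) = 26297)
V(O, H) = 468 + 156*O (V(O, H) = (39 + 117)*(3 + O) = 156*(3 + O) = 468 + 156*O)
V(210, 203)/N = (468 + 156*210)/26297 = (468 + 32760)*(1/26297) = 33228*(1/26297) = 33228/26297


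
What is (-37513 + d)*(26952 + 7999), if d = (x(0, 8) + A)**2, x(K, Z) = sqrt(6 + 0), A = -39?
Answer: -1257746686 - 2726178*sqrt(6) ≈ -1.2644e+9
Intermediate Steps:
x(K, Z) = sqrt(6)
d = (-39 + sqrt(6))**2 (d = (sqrt(6) - 39)**2 = (-39 + sqrt(6))**2 ≈ 1335.9)
(-37513 + d)*(26952 + 7999) = (-37513 + (39 - sqrt(6))**2)*(26952 + 7999) = (-37513 + (39 - sqrt(6))**2)*34951 = -1311116863 + 34951*(39 - sqrt(6))**2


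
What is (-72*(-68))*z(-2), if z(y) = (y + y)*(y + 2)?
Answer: 0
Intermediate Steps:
z(y) = 2*y*(2 + y) (z(y) = (2*y)*(2 + y) = 2*y*(2 + y))
(-72*(-68))*z(-2) = (-72*(-68))*(2*(-2)*(2 - 2)) = 4896*(2*(-2)*0) = 4896*0 = 0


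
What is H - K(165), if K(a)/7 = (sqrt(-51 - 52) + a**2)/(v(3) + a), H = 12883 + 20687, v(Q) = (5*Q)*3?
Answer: 65325/2 - I*sqrt(103)/30 ≈ 32663.0 - 0.3383*I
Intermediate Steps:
v(Q) = 15*Q
H = 33570
K(a) = 7*(a**2 + I*sqrt(103))/(45 + a) (K(a) = 7*((sqrt(-51 - 52) + a**2)/(15*3 + a)) = 7*((sqrt(-103) + a**2)/(45 + a)) = 7*((I*sqrt(103) + a**2)/(45 + a)) = 7*((a**2 + I*sqrt(103))/(45 + a)) = 7*(a**2 + I*sqrt(103))/(45 + a))
H - K(165) = 33570 - 7*(165**2 + I*sqrt(103))/(45 + 165) = 33570 - 7*(27225 + I*sqrt(103))/210 = 33570 - (1815/2 + I*sqrt(103)/30) = 33570 + (-1815/2 - I*sqrt(103)/30) = 65325/2 - I*sqrt(103)/30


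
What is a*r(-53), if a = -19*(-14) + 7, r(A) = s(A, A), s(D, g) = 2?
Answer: 546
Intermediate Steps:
r(A) = 2
a = 273 (a = 266 + 7 = 273)
a*r(-53) = 273*2 = 546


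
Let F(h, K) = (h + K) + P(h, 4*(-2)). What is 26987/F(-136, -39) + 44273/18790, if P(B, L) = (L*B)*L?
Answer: -113985763/166836410 ≈ -0.68322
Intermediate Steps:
P(B, L) = B*L² (P(B, L) = (B*L)*L = B*L²)
F(h, K) = K + 65*h (F(h, K) = (h + K) + h*(4*(-2))² = (K + h) + h*(-8)² = (K + h) + h*64 = (K + h) + 64*h = K + 65*h)
26987/F(-136, -39) + 44273/18790 = 26987/(-39 + 65*(-136)) + 44273/18790 = 26987/(-39 - 8840) + 44273*(1/18790) = 26987/(-8879) + 44273/18790 = 26987*(-1/8879) + 44273/18790 = -26987/8879 + 44273/18790 = -113985763/166836410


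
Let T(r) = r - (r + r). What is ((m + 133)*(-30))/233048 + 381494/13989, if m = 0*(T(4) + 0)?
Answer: 44425298801/1630054236 ≈ 27.254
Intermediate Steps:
T(r) = -r (T(r) = r - 2*r = -r)
m = 0 (m = 0*(-1*4 + 0) = 0*(-4 + 0) = 0*(-4) = 0)
((m + 133)*(-30))/233048 + 381494/13989 = ((0 + 133)*(-30))/233048 + 381494/13989 = (133*(-30))*(1/233048) + 381494*(1/13989) = -3990*1/233048 + 381494/13989 = -1995/116524 + 381494/13989 = 44425298801/1630054236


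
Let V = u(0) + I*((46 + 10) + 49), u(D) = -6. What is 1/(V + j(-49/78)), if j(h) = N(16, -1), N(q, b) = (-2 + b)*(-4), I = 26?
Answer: 1/2736 ≈ 0.00036550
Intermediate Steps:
N(q, b) = 8 - 4*b
j(h) = 12 (j(h) = 8 - 4*(-1) = 8 + 4 = 12)
V = 2724 (V = -6 + 26*((46 + 10) + 49) = -6 + 26*(56 + 49) = -6 + 26*105 = -6 + 2730 = 2724)
1/(V + j(-49/78)) = 1/(2724 + 12) = 1/2736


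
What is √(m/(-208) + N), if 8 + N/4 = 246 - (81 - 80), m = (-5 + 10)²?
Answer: √2563067/52 ≈ 30.788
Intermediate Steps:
m = 25 (m = 5² = 25)
N = 948 (N = -32 + 4*(246 - (81 - 80)) = -32 + 4*(246 - 1*1) = -32 + 4*(246 - 1) = -32 + 4*245 = -32 + 980 = 948)
√(m/(-208) + N) = √(25/(-208) + 948) = √(25*(-1/208) + 948) = √(-25/208 + 948) = √(197159/208) = √2563067/52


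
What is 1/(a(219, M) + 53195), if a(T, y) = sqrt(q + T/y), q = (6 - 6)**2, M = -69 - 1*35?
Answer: 5532280/294289634819 - 2*I*sqrt(5694)/294289634819 ≈ 1.8799e-5 - 5.1282e-10*I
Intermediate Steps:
M = -104 (M = -69 - 35 = -104)
q = 0 (q = 0**2 = 0)
a(T, y) = sqrt(T/y) (a(T, y) = sqrt(0 + T/y) = sqrt(T/y))
1/(a(219, M) + 53195) = 1/(sqrt(219/(-104)) + 53195) = 1/(sqrt(219*(-1/104)) + 53195) = 1/(sqrt(-219/104) + 53195) = 1/(I*sqrt(5694)/52 + 53195) = 1/(53195 + I*sqrt(5694)/52)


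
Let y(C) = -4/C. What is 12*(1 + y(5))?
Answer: 12/5 ≈ 2.4000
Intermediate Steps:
12*(1 + y(5)) = 12*(1 - 4/5) = 12*(1 - 4*⅕) = 12*(1 - ⅘) = 12*(⅕) = 12/5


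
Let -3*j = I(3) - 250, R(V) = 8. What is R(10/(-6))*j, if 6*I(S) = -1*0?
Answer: 2000/3 ≈ 666.67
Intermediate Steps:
I(S) = 0 (I(S) = (-1*0)/6 = (1/6)*0 = 0)
j = 250/3 (j = -(0 - 250)/3 = -1/3*(-250) = 250/3 ≈ 83.333)
R(10/(-6))*j = 8*(250/3) = 2000/3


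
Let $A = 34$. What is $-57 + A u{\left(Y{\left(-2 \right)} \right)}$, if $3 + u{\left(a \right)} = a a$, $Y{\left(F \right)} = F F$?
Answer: $385$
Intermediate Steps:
$Y{\left(F \right)} = F^{2}$
$u{\left(a \right)} = -3 + a^{2}$ ($u{\left(a \right)} = -3 + a a = -3 + a^{2}$)
$-57 + A u{\left(Y{\left(-2 \right)} \right)} = -57 + 34 \left(-3 + \left(\left(-2\right)^{2}\right)^{2}\right) = -57 + 34 \left(-3 + 4^{2}\right) = -57 + 34 \left(-3 + 16\right) = -57 + 34 \cdot 13 = -57 + 442 = 385$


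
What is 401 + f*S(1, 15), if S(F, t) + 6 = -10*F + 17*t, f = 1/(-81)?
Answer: 32242/81 ≈ 398.05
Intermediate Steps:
f = -1/81 ≈ -0.012346
S(F, t) = -6 - 10*F + 17*t (S(F, t) = -6 + (-10*F + 17*t) = -6 - 10*F + 17*t)
401 + f*S(1, 15) = 401 - (-6 - 10*1 + 17*15)/81 = 401 - (-6 - 10 + 255)/81 = 401 - 1/81*239 = 401 - 239/81 = 32242/81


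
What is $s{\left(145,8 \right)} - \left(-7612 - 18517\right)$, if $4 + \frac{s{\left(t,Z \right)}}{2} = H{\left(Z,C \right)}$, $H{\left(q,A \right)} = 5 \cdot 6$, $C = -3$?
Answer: $26181$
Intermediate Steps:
$H{\left(q,A \right)} = 30$
$s{\left(t,Z \right)} = 52$ ($s{\left(t,Z \right)} = -8 + 2 \cdot 30 = -8 + 60 = 52$)
$s{\left(145,8 \right)} - \left(-7612 - 18517\right) = 52 - \left(-7612 - 18517\right) = 52 - -26129 = 52 + 26129 = 26181$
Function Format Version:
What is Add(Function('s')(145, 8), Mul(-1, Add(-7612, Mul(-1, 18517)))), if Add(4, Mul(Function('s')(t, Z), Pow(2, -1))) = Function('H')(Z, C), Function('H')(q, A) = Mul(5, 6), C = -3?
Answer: 26181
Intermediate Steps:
Function('H')(q, A) = 30
Function('s')(t, Z) = 52 (Function('s')(t, Z) = Add(-8, Mul(2, 30)) = Add(-8, 60) = 52)
Add(Function('s')(145, 8), Mul(-1, Add(-7612, Mul(-1, 18517)))) = Add(52, Mul(-1, Add(-7612, Mul(-1, 18517)))) = Add(52, Mul(-1, Add(-7612, -18517))) = Add(52, Mul(-1, -26129)) = Add(52, 26129) = 26181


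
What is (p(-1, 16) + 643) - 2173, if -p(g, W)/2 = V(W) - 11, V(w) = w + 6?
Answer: -1552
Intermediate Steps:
V(w) = 6 + w
p(g, W) = 10 - 2*W (p(g, W) = -2*((6 + W) - 11) = -2*(-5 + W) = 10 - 2*W)
(p(-1, 16) + 643) - 2173 = ((10 - 2*16) + 643) - 2173 = ((10 - 32) + 643) - 2173 = (-22 + 643) - 2173 = 621 - 2173 = -1552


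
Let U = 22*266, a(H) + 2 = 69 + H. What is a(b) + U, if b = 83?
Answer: 6002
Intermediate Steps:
a(H) = 67 + H (a(H) = -2 + (69 + H) = 67 + H)
U = 5852
a(b) + U = (67 + 83) + 5852 = 150 + 5852 = 6002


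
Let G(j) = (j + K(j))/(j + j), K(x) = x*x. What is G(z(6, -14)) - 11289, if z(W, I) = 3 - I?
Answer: -11280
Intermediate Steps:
K(x) = x²
G(j) = (j + j²)/(2*j) (G(j) = (j + j²)/(j + j) = (j + j²)/((2*j)) = (j + j²)*(1/(2*j)) = (j + j²)/(2*j))
G(z(6, -14)) - 11289 = (½ + (3 - 1*(-14))/2) - 11289 = (½ + (3 + 14)/2) - 11289 = (½ + (½)*17) - 11289 = (½ + 17/2) - 11289 = 9 - 11289 = -11280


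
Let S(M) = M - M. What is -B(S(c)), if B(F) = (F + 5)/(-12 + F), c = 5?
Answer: 5/12 ≈ 0.41667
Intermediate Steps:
S(M) = 0
B(F) = (5 + F)/(-12 + F)
-B(S(c)) = -(5 + 0)/(-12 + 0) = -5/(-12) = -(-1)*5/12 = -1*(-5/12) = 5/12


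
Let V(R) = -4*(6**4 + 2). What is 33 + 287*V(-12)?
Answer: -1490071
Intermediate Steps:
V(R) = -5192 (V(R) = -4*(1296 + 2) = -4*1298 = -5192)
33 + 287*V(-12) = 33 + 287*(-5192) = 33 - 1490104 = -1490071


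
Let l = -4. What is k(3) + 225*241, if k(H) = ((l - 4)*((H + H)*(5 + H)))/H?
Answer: 54097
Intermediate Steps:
k(H) = -80 - 16*H (k(H) = ((-4 - 4)*((H + H)*(5 + H)))/H = (-8*2*H*(5 + H))/H = (-16*H*(5 + H))/H = -80 - 16*H)
k(3) + 225*241 = (-80 - 16*3) + 225*241 = (-80 - 48) + 54225 = -128 + 54225 = 54097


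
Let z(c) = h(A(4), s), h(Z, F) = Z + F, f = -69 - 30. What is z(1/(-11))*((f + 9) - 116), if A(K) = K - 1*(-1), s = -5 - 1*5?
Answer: 1030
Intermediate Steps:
s = -10 (s = -5 - 5 = -10)
f = -99
A(K) = 1 + K (A(K) = K + 1 = 1 + K)
h(Z, F) = F + Z
z(c) = -5 (z(c) = -10 + (1 + 4) = -10 + 5 = -5)
z(1/(-11))*((f + 9) - 116) = -5*((-99 + 9) - 116) = -5*(-90 - 116) = -5*(-206) = 1030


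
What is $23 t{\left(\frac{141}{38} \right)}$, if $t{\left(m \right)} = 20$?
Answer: $460$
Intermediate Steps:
$23 t{\left(\frac{141}{38} \right)} = 23 \cdot 20 = 460$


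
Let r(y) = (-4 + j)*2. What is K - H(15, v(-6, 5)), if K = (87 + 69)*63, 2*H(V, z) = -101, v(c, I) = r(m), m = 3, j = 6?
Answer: 19757/2 ≈ 9878.5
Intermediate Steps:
r(y) = 4 (r(y) = (-4 + 6)*2 = 2*2 = 4)
v(c, I) = 4
H(V, z) = -101/2 (H(V, z) = (½)*(-101) = -101/2)
K = 9828 (K = 156*63 = 9828)
K - H(15, v(-6, 5)) = 9828 - 1*(-101/2) = 9828 + 101/2 = 19757/2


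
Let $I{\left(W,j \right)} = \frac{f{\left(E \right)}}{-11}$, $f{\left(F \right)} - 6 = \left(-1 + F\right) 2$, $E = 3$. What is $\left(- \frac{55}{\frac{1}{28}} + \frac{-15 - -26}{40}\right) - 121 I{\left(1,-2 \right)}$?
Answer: $- \frac{57189}{40} \approx -1429.7$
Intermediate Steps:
$f{\left(F \right)} = 4 + 2 F$ ($f{\left(F \right)} = 6 + \left(-1 + F\right) 2 = 6 + \left(-2 + 2 F\right) = 4 + 2 F$)
$I{\left(W,j \right)} = - \frac{10}{11}$ ($I{\left(W,j \right)} = \frac{4 + 2 \cdot 3}{-11} = \left(4 + 6\right) \left(- \frac{1}{11}\right) = 10 \left(- \frac{1}{11}\right) = - \frac{10}{11}$)
$\left(- \frac{55}{\frac{1}{28}} + \frac{-15 - -26}{40}\right) - 121 I{\left(1,-2 \right)} = \left(- \frac{55}{\frac{1}{28}} + \frac{-15 - -26}{40}\right) - -110 = \left(- 55 \frac{1}{\frac{1}{28}} + \left(-15 + 26\right) \frac{1}{40}\right) + 110 = \left(\left(-55\right) 28 + 11 \cdot \frac{1}{40}\right) + 110 = \left(-1540 + \frac{11}{40}\right) + 110 = - \frac{61589}{40} + 110 = - \frac{57189}{40}$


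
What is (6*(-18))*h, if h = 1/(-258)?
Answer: 18/43 ≈ 0.41860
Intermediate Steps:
h = -1/258 ≈ -0.0038760
(6*(-18))*h = (6*(-18))*(-1/258) = -108*(-1/258) = 18/43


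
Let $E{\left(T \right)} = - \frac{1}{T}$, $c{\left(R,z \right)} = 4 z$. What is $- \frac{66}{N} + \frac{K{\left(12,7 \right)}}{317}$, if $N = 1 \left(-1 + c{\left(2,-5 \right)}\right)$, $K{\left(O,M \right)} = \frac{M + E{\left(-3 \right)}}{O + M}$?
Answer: $\frac{397672}{126483} \approx 3.1441$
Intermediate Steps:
$K{\left(O,M \right)} = \frac{\frac{1}{3} + M}{M + O}$ ($K{\left(O,M \right)} = \frac{M - \frac{1}{-3}}{O + M} = \frac{M - - \frac{1}{3}}{M + O} = \frac{M + \frac{1}{3}}{M + O} = \frac{\frac{1}{3} + M}{M + O}$)
$N = -21$ ($N = 1 \left(-1 + 4 \left(-5\right)\right) = 1 \left(-1 - 20\right) = 1 \left(-21\right) = -21$)
$- \frac{66}{N} + \frac{K{\left(12,7 \right)}}{317} = - \frac{66}{-21} + \frac{\frac{1}{7 + 12} \left(\frac{1}{3} + 7\right)}{317} = \left(-66\right) \left(- \frac{1}{21}\right) + \frac{1}{19} \cdot \frac{22}{3} \cdot \frac{1}{317} = \frac{22}{7} + \frac{1}{19} \cdot \frac{22}{3} \cdot \frac{1}{317} = \frac{22}{7} + \frac{22}{57} \cdot \frac{1}{317} = \frac{22}{7} + \frac{22}{18069} = \frac{397672}{126483}$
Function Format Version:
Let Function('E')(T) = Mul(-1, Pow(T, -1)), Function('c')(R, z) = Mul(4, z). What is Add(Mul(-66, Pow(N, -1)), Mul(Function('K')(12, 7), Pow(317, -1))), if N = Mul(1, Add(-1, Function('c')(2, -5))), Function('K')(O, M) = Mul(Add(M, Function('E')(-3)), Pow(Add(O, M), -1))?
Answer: Rational(397672, 126483) ≈ 3.1441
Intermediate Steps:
Function('K')(O, M) = Mul(Pow(Add(M, O), -1), Add(Rational(1, 3), M)) (Function('K')(O, M) = Mul(Add(M, Mul(-1, Pow(-3, -1))), Pow(Add(O, M), -1)) = Mul(Add(M, Mul(-1, Rational(-1, 3))), Pow(Add(M, O), -1)) = Mul(Add(M, Rational(1, 3)), Pow(Add(M, O), -1)) = Mul(Add(Rational(1, 3), M), Pow(Add(M, O), -1)) = Mul(Pow(Add(M, O), -1), Add(Rational(1, 3), M)))
N = -21 (N = Mul(1, Add(-1, Mul(4, -5))) = Mul(1, Add(-1, -20)) = Mul(1, -21) = -21)
Add(Mul(-66, Pow(N, -1)), Mul(Function('K')(12, 7), Pow(317, -1))) = Add(Mul(-66, Pow(-21, -1)), Mul(Mul(Pow(Add(7, 12), -1), Add(Rational(1, 3), 7)), Pow(317, -1))) = Add(Mul(-66, Rational(-1, 21)), Mul(Mul(Pow(19, -1), Rational(22, 3)), Rational(1, 317))) = Add(Rational(22, 7), Mul(Mul(Rational(1, 19), Rational(22, 3)), Rational(1, 317))) = Add(Rational(22, 7), Mul(Rational(22, 57), Rational(1, 317))) = Add(Rational(22, 7), Rational(22, 18069)) = Rational(397672, 126483)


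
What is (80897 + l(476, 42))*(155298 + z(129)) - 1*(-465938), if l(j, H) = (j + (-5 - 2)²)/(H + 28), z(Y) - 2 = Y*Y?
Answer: 27822533145/2 ≈ 1.3911e+10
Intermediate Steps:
z(Y) = 2 + Y² (z(Y) = 2 + Y*Y = 2 + Y²)
l(j, H) = (49 + j)/(28 + H) (l(j, H) = (j + (-7)²)/(28 + H) = (j + 49)/(28 + H) = (49 + j)/(28 + H))
(80897 + l(476, 42))*(155298 + z(129)) - 1*(-465938) = (80897 + (49 + 476)/(28 + 42))*(155298 + (2 + 129²)) - 1*(-465938) = (80897 + 525/70)*(155298 + (2 + 16641)) + 465938 = (80897 + (1/70)*525)*(155298 + 16643) + 465938 = (80897 + 15/2)*171941 + 465938 = (161809/2)*171941 + 465938 = 27821601269/2 + 465938 = 27822533145/2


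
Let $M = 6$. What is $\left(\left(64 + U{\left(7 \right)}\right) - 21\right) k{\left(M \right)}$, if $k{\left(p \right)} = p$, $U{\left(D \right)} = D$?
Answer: $300$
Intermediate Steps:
$\left(\left(64 + U{\left(7 \right)}\right) - 21\right) k{\left(M \right)} = \left(\left(64 + 7\right) - 21\right) 6 = \left(71 - 21\right) 6 = 50 \cdot 6 = 300$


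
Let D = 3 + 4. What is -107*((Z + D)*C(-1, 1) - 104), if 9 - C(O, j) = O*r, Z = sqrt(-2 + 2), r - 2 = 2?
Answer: 1391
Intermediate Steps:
r = 4 (r = 2 + 2 = 4)
D = 7
Z = 0 (Z = sqrt(0) = 0)
C(O, j) = 9 - 4*O (C(O, j) = 9 - O*4 = 9 - 4*O)
-107*((Z + D)*C(-1, 1) - 104) = -107*((0 + 7)*(9 - 4*(-1)) - 104) = -107*(7*(9 + 4) - 104) = -107*(7*13 - 104) = -107*(91 - 104) = -107*(-13) = 1391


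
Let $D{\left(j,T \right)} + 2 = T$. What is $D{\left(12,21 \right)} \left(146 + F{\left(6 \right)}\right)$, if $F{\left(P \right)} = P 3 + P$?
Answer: $3230$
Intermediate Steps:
$F{\left(P \right)} = 4 P$ ($F{\left(P \right)} = 3 P + P = 4 P$)
$D{\left(j,T \right)} = -2 + T$
$D{\left(12,21 \right)} \left(146 + F{\left(6 \right)}\right) = \left(-2 + 21\right) \left(146 + 4 \cdot 6\right) = 19 \left(146 + 24\right) = 19 \cdot 170 = 3230$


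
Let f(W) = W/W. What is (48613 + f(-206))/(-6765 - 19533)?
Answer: -24307/13149 ≈ -1.8486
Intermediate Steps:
f(W) = 1
(48613 + f(-206))/(-6765 - 19533) = (48613 + 1)/(-6765 - 19533) = 48614/(-26298) = 48614*(-1/26298) = -24307/13149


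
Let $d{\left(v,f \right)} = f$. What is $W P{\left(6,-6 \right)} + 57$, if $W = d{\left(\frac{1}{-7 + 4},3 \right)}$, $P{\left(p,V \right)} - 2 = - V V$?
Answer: $-45$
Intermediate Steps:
$P{\left(p,V \right)} = 2 - V^{2}$ ($P{\left(p,V \right)} = 2 + - V V = 2 - V^{2}$)
$W = 3$
$W P{\left(6,-6 \right)} + 57 = 3 \left(2 - \left(-6\right)^{2}\right) + 57 = 3 \left(2 - 36\right) + 57 = 3 \left(-34\right) + 57 = -102 + 57 = -45$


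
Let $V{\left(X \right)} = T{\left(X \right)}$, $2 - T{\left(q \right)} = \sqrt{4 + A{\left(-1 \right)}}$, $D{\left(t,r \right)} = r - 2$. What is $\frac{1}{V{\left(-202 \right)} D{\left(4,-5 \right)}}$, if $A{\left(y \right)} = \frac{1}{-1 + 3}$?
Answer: $\frac{4}{7} + \frac{3 \sqrt{2}}{7} \approx 1.1775$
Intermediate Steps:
$D{\left(t,r \right)} = -2 + r$ ($D{\left(t,r \right)} = r - 2 = -2 + r$)
$A{\left(y \right)} = \frac{1}{2}$
$T{\left(q \right)} = 2 - \frac{3 \sqrt{2}}{2}$ ($T{\left(q \right)} = 2 - \sqrt{4 + \frac{1}{2}} = 2 - \sqrt{\frac{9}{2}} = 2 - \frac{3 \sqrt{2}}{2}$)
$V{\left(X \right)} = 2 - \frac{3 \sqrt{2}}{2}$
$\frac{1}{V{\left(-202 \right)} D{\left(4,-5 \right)}} = \frac{1}{\left(2 - \frac{3 \sqrt{2}}{2}\right) \left(-2 - 5\right)} = \frac{1}{\left(2 - \frac{3 \sqrt{2}}{2}\right) \left(-7\right)} = \frac{1}{-14 + \frac{21 \sqrt{2}}{2}}$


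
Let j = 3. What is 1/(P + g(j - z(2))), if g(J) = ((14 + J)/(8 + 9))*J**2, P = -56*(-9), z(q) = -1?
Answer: 17/8856 ≈ 0.0019196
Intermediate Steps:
P = 504
g(J) = J**2*(14/17 + J/17) (g(J) = ((14 + J)/17)*J**2 = ((14 + J)*(1/17))*J**2 = (14/17 + J/17)*J**2 = J**2*(14/17 + J/17))
1/(P + g(j - z(2))) = 1/(504 + (3 - 1*(-1))**2*(14 + (3 - 1*(-1)))/17) = 1/(504 + (3 + 1)**2*(14 + (3 + 1))/17) = 1/(504 + (1/17)*4**2*(14 + 4)) = 1/(504 + (1/17)*16*18) = 1/(504 + 288/17) = 1/(8856/17) = 17/8856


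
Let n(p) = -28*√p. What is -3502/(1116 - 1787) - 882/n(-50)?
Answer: 3502/671 - 63*I*√2/20 ≈ 5.2191 - 4.4548*I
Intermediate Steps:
-3502/(1116 - 1787) - 882/n(-50) = -3502/(1116 - 1787) - 882*I*√2/280 = -3502/(-671) - 882*I*√2/280 = -3502*(-1/671) - 882*I*√2/280 = 3502/671 - 63*I*√2/20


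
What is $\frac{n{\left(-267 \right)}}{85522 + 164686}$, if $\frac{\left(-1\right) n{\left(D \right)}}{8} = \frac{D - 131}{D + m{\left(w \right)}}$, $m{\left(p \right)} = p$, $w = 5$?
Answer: $- \frac{199}{4097156} \approx -4.857 \cdot 10^{-5}$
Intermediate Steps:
$n{\left(D \right)} = - \frac{8 \left(-131 + D\right)}{5 + D}$ ($n{\left(D \right)} = - 8 \frac{D - 131}{D + 5} = - 8 \frac{-131 + D}{5 + D} = - \frac{8 \left(-131 + D\right)}{5 + D}$)
$\frac{n{\left(-267 \right)}}{85522 + 164686} = \frac{8 \frac{1}{5 - 267} \left(131 - -267\right)}{85522 + 164686} = \frac{8 \frac{1}{-262} \left(131 + 267\right)}{250208} = 8 \left(- \frac{1}{262}\right) 398 \cdot \frac{1}{250208} = \left(- \frac{1592}{131}\right) \frac{1}{250208} = - \frac{199}{4097156}$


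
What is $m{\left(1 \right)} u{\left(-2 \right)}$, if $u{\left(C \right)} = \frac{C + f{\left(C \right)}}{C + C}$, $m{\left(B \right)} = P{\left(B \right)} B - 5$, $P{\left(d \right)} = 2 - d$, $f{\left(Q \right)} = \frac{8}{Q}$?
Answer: $-6$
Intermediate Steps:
$m{\left(B \right)} = -5 + B \left(2 - B\right)$ ($m{\left(B \right)} = \left(2 - B\right) B - 5 = B \left(2 - B\right) - 5 = -5 + B \left(2 - B\right)$)
$u{\left(C \right)} = \frac{C + \frac{8}{C}}{2 C}$ ($u{\left(C \right)} = \frac{C + \frac{8}{C}}{C + C} = \frac{C + \frac{8}{C}}{2 C}$)
$m{\left(1 \right)} u{\left(-2 \right)} = \left(-5 - 1 \left(-2 + 1\right)\right) \left(\frac{1}{2} + \frac{4}{4}\right) = \left(-5 - 1 \left(-1\right)\right) \left(\frac{1}{2} + 4 \cdot \frac{1}{4}\right) = \left(-5 + 1\right) \left(\frac{1}{2} + 1\right) = \left(-4\right) \frac{3}{2} = -6$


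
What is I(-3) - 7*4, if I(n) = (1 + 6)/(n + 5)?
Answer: -49/2 ≈ -24.500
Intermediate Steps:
I(n) = 7/(5 + n)
I(-3) - 7*4 = 7/(5 - 3) - 7*4 = 7/2 - 28 = -49/2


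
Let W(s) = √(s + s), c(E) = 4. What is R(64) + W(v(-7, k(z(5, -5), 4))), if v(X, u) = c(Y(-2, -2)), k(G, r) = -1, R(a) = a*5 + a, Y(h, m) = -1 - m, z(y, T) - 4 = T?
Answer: 384 + 2*√2 ≈ 386.83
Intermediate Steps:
z(y, T) = 4 + T
R(a) = 6*a (R(a) = 5*a + a = 6*a)
v(X, u) = 4
W(s) = √2*√s (W(s) = √(2*s) = √2*√s)
R(64) + W(v(-7, k(z(5, -5), 4))) = 6*64 + √2*√4 = 384 + √2*2 = 384 + 2*√2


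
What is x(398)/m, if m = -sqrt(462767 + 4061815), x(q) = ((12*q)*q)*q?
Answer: -126089584*sqrt(4524582)/754097 ≈ -3.5567e+5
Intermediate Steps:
x(q) = 12*q**3 (x(q) = (12*q**2)*q = 12*q**3)
m = -sqrt(4524582) ≈ -2127.1
x(398)/m = (12*398**3)/((-sqrt(4524582))) = (12*63044792)*(-sqrt(4524582)/4524582) = 756537504*(-sqrt(4524582)/4524582) = -126089584*sqrt(4524582)/754097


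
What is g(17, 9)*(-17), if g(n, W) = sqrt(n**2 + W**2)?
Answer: -17*sqrt(370) ≈ -327.00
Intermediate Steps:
g(n, W) = sqrt(W**2 + n**2)
g(17, 9)*(-17) = sqrt(9**2 + 17**2)*(-17) = sqrt(81 + 289)*(-17) = sqrt(370)*(-17) = -17*sqrt(370)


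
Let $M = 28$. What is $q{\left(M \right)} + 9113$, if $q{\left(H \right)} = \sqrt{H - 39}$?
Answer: $9113 + i \sqrt{11} \approx 9113.0 + 3.3166 i$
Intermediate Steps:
$q{\left(H \right)} = \sqrt{-39 + H}$
$q{\left(M \right)} + 9113 = \sqrt{-39 + 28} + 9113 = \sqrt{-11} + 9113 = i \sqrt{11} + 9113 = 9113 + i \sqrt{11}$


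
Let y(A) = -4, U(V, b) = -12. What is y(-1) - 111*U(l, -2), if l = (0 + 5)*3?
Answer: 1328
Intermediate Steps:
l = 15 (l = 5*3 = 15)
y(-1) - 111*U(l, -2) = -4 - 111*(-12) = -4 + 1332 = 1328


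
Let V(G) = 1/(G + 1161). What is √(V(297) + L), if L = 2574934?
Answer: √7508507546/54 ≈ 1604.7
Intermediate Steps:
V(G) = 1/(1161 + G)
√(V(297) + L) = √(1/(1161 + 297) + 2574934) = √(1/1458 + 2574934) = √(3754253773/1458) = √7508507546/54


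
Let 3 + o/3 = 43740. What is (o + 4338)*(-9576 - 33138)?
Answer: -5789839986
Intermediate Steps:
o = 131211 (o = -9 + 3*43740 = -9 + 131220 = 131211)
(o + 4338)*(-9576 - 33138) = (131211 + 4338)*(-9576 - 33138) = 135549*(-42714) = -5789839986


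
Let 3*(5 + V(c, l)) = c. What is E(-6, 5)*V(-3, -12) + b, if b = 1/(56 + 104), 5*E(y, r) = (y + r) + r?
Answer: -767/160 ≈ -4.7937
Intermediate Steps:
E(y, r) = y/5 + 2*r/5 (E(y, r) = ((y + r) + r)/5 = ((r + y) + r)/5 = (y + 2*r)/5 = y/5 + 2*r/5)
V(c, l) = -5 + c/3
b = 1/160 ≈ 0.0062500
E(-6, 5)*V(-3, -12) + b = ((1/5)*(-6) + (2/5)*5)*(-5 + (1/3)*(-3)) + 1/160 = (-6/5 + 2)*(-5 - 1) + 1/160 = (4/5)*(-6) + 1/160 = -24/5 + 1/160 = -767/160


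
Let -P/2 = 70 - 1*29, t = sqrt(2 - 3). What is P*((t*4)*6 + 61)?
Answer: -5002 - 1968*I ≈ -5002.0 - 1968.0*I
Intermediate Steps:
t = I (t = sqrt(-1) = I ≈ 1.0*I)
P = -82 (P = -2*(70 - 1*29) = -2*(70 - 29) = -2*41 = -82)
P*((t*4)*6 + 61) = -82*((I*4)*6 + 61) = -82*((4*I)*6 + 61) = -82*(24*I + 61) = -82*(61 + 24*I) = -5002 - 1968*I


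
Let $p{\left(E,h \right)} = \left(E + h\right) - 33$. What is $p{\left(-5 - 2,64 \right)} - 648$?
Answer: $-624$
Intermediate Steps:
$p{\left(E,h \right)} = -33 + E + h$
$p{\left(-5 - 2,64 \right)} - 648 = \left(-33 - 7 + 64\right) - 648 = 24 - 648 = -624$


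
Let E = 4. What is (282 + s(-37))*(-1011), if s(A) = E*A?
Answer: -135474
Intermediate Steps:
s(A) = 4*A
(282 + s(-37))*(-1011) = (282 + 4*(-37))*(-1011) = (282 - 148)*(-1011) = 134*(-1011) = -135474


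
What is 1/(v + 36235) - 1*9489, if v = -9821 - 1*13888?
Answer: -118859213/12526 ≈ -9489.0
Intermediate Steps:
v = -23709 (v = -9821 - 13888 = -23709)
1/(v + 36235) - 1*9489 = 1/(-23709 + 36235) - 1*9489 = 1/12526 - 9489 = -118859213/12526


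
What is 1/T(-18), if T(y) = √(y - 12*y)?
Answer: √22/66 ≈ 0.071067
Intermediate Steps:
T(y) = √11*√(-y) (T(y) = √(-11*y) = √11*√(-y))
1/T(-18) = 1/(√11*√(-1*(-18))) = 1/(√11*√18) = 1/(√11*(3*√2)) = 1/(3*√22) = √22/66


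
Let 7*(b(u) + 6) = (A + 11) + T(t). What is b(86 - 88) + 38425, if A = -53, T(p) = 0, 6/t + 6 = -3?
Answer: 38413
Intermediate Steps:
t = -⅔ (t = 6/(-6 - 3) = 6/(-9) = 6*(-⅑) = -⅔ ≈ -0.66667)
b(u) = -12 (b(u) = -6 + ((-53 + 11) + 0)/7 = -6 + (-42 + 0)/7 = -6 + (⅐)*(-42) = -6 - 6 = -12)
b(86 - 88) + 38425 = -12 + 38425 = 38413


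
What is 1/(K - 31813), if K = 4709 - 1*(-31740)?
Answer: 1/4636 ≈ 0.00021570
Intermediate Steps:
K = 36449 (K = 4709 + 31740 = 36449)
1/(K - 31813) = 1/(36449 - 31813) = 1/4636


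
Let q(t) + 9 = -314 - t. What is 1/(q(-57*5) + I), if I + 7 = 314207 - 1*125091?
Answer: 1/189071 ≈ 5.2890e-6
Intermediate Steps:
I = 189109 (I = -7 + (314207 - 1*125091) = -7 + (314207 - 125091) = -7 + 189116 = 189109)
q(t) = -323 - t (q(t) = -9 + (-314 - t) = -323 - t)
1/(q(-57*5) + I) = 1/((-323 - (-57)*5) + 189109) = 1/((-323 - 1*(-285)) + 189109) = 1/((-323 + 285) + 189109) = 1/(-38 + 189109) = 1/189071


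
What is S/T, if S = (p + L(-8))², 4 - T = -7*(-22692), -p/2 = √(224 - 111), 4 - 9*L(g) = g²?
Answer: -1117/357390 - 2*√113/11913 ≈ -0.0049101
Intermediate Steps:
L(g) = 4/9 - g²/9
p = -2*√113 (p = -2*√(224 - 111) = -2*√113 ≈ -21.260)
T = -158840 (T = 4 - (-7)*(-22692) = 4 - 1*158844 = 4 - 158844 = -158840)
S = (-20/3 - 2*√113)² (S = (-2*√113 + (4/9 - ⅑*(-8)²))² = (-2*√113 + (4/9 - ⅑*64))² = (-2*√113 + (4/9 - 64/9))² = (-2*√113 - 20/3)² = (-20/3 - 2*√113)² ≈ 779.92)
S/T = (4468/9 + 80*√113/3)/(-158840) = (4468/9 + 80*√113/3)*(-1/158840) = -1117/357390 - 2*√113/11913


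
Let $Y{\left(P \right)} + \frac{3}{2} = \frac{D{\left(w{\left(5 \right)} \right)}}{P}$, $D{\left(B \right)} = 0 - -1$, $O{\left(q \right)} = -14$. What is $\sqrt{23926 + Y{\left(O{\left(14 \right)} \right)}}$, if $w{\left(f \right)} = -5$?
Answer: $\frac{\sqrt{1172297}}{7} \approx 154.68$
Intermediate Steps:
$D{\left(B \right)} = 1$ ($D{\left(B \right)} = 0 + 1 = 1$)
$Y{\left(P \right)} = - \frac{3}{2} + \frac{1}{P}$ ($Y{\left(P \right)} = - \frac{3}{2} + 1 \frac{1}{P} = - \frac{3}{2} + \frac{1}{P}$)
$\sqrt{23926 + Y{\left(O{\left(14 \right)} \right)}} = \sqrt{23926 - \left(\frac{3}{2} - \frac{1}{-14}\right)} = \sqrt{23926 - \frac{11}{7}} = \sqrt{\frac{167471}{7}} = \frac{\sqrt{1172297}}{7}$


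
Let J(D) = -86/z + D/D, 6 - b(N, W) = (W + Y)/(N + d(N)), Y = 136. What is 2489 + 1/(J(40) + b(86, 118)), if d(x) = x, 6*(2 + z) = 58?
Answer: 28031629/11263 ≈ 2488.8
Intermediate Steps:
z = 23/3 (z = -2 + (⅙)*58 = -2 + 29/3 = 23/3 ≈ 7.6667)
b(N, W) = 6 - (136 + W)/(2*N) (b(N, W) = 6 - (W + 136)/(N + N) = 6 - (136 + W)/(2*N))
J(D) = -235/23 (J(D) = -86/23/3 + D/D = -86*3/23 + 1 = -258/23 + 1 = -235/23)
2489 + 1/(J(40) + b(86, 118)) = 2489 + 1/(-235/23 + (½)*(-136 - 1*118 + 12*86)/86) = 2489 + 1/(-235/23 + (½)*(1/86)*(-136 - 118 + 1032)) = 2489 + 1/(-235/23 + (½)*(1/86)*778) = 2489 + 1/(-235/23 + 389/86) = 2489 + 1/(-11263/1978) = 2489 - 1978/11263 = 28031629/11263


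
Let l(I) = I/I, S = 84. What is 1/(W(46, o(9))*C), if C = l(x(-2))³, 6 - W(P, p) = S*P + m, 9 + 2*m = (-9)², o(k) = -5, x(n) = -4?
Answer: -1/3894 ≈ -0.00025681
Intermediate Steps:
l(I) = 1
m = 36 (m = -9/2 + (½)*(-9)² = -9/2 + (½)*81 = -9/2 + 81/2 = 36)
W(P, p) = -30 - 84*P (W(P, p) = 6 - (84*P + 36) = 6 - (36 + 84*P) = 6 + (-36 - 84*P) = -30 - 84*P)
C = 1 (C = 1³ = 1)
1/(W(46, o(9))*C) = 1/(-30 - 84*46*1) = 1/(-30 - 3864) = 1/(-3894) = -1/3894*1 = -1/3894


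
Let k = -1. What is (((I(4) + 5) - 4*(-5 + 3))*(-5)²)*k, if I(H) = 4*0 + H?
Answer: -425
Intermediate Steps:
I(H) = H (I(H) = 0 + H = H)
(((I(4) + 5) - 4*(-5 + 3))*(-5)²)*k = (((4 + 5) - 4*(-5 + 3))*(-5)²)*(-1) = ((9 - 4*(-2))*25)*(-1) = ((9 + 8)*25)*(-1) = (17*25)*(-1) = 425*(-1) = -425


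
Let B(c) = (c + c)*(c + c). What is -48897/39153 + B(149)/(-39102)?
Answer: -898152251/255160101 ≈ -3.5200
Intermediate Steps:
B(c) = 4*c² (B(c) = (2*c)*(2*c) = 4*c²)
-48897/39153 + B(149)/(-39102) = -48897/39153 + (4*149²)/(-39102) = -48897*1/39153 + (4*22201)*(-1/39102) = -16299/13051 + 88804*(-1/39102) = -16299/13051 - 44402/19551 = -898152251/255160101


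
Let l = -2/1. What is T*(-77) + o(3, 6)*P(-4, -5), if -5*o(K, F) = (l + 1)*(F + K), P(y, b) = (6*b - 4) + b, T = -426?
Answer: 163659/5 ≈ 32732.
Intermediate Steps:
l = -2 (l = -2*1 = -2)
P(y, b) = -4 + 7*b (P(y, b) = (-4 + 6*b) + b = -4 + 7*b)
o(K, F) = F/5 + K/5 (o(K, F) = -(-2 + 1)*(F + K)/5 = -(-1)*(F + K)/5 = -(-F - K)/5 = F/5 + K/5)
T*(-77) + o(3, 6)*P(-4, -5) = -426*(-77) + ((⅕)*6 + (⅕)*3)*(-4 + 7*(-5)) = 32802 + (6/5 + ⅗)*(-4 - 35) = 32802 + (9/5)*(-39) = 32802 - 351/5 = 163659/5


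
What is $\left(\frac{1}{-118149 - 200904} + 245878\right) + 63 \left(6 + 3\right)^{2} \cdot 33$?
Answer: $\frac{132176319680}{319053} \approx 4.1428 \cdot 10^{5}$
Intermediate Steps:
$\left(\frac{1}{-118149 - 200904} + 245878\right) + 63 \left(6 + 3\right)^{2} \cdot 33 = \left(\frac{1}{-319053} + 245878\right) + 63 \cdot 9^{2} \cdot 33 = \left(- \frac{1}{319053} + 245878\right) + 63 \cdot 81 \cdot 33 = \frac{78448113533}{319053} + 5103 \cdot 33 = \frac{78448113533}{319053} + 168399 = \frac{132176319680}{319053}$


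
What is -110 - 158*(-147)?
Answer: 23116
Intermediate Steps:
-110 - 158*(-147) = -110 + 23226 = 23116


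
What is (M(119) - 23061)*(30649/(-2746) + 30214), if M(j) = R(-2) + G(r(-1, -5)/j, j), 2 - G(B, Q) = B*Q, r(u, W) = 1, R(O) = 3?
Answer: -1912278293715/2746 ≈ -6.9639e+8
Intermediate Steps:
G(B, Q) = 2 - B*Q
M(j) = 4 (M(j) = 3 + (2 - 1/j*j) = 3 + (2 - j/j) = 3 + (2 - 1) = 3 + 1 = 4)
(M(119) - 23061)*(30649/(-2746) + 30214) = (4 - 23061)*(30649/(-2746) + 30214) = -23057*(30649*(-1/2746) + 30214) = -23057*(-30649/2746 + 30214) = -23057*82936995/2746 = -1912278293715/2746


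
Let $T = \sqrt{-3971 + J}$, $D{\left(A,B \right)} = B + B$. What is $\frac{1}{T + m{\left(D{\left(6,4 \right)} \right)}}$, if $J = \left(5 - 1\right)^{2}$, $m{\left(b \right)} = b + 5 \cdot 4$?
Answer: $\frac{4}{677} - \frac{i \sqrt{3955}}{4739} \approx 0.0059084 - 0.01327 i$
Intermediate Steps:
$D{\left(A,B \right)} = 2 B$
$m{\left(b \right)} = 20 + b$ ($m{\left(b \right)} = b + 20 = 20 + b$)
$J = 16$ ($J = 4^{2} = 16$)
$T = i \sqrt{3955}$ ($T = \sqrt{-3971 + 16} = \sqrt{-3955} = i \sqrt{3955} \approx 62.889 i$)
$\frac{1}{T + m{\left(D{\left(6,4 \right)} \right)}} = \frac{1}{i \sqrt{3955} + \left(20 + 2 \cdot 4\right)} = \frac{1}{i \sqrt{3955} + \left(20 + 8\right)} = \frac{1}{i \sqrt{3955} + 28} = \frac{1}{28 + i \sqrt{3955}}$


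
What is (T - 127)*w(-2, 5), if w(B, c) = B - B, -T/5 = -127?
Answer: 0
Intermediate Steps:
T = 635 (T = -5*(-127) = 635)
w(B, c) = 0
(T - 127)*w(-2, 5) = (635 - 127)*0 = 508*0 = 0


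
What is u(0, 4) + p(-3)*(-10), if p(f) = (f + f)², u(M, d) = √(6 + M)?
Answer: -360 + √6 ≈ -357.55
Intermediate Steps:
p(f) = 4*f² (p(f) = (2*f)² = 4*f²)
u(0, 4) + p(-3)*(-10) = √(6 + 0) + (4*(-3)²)*(-10) = √6 + (4*9)*(-10) = √6 + 36*(-10) = √6 - 360 = -360 + √6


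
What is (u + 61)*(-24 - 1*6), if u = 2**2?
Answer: -1950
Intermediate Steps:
u = 4
(u + 61)*(-24 - 1*6) = (4 + 61)*(-24 - 1*6) = 65*(-24 - 6) = 65*(-30) = -1950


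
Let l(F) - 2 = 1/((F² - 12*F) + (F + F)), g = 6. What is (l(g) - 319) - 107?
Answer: -10177/24 ≈ -424.04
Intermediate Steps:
l(F) = 2 + 1/(F² - 10*F) (l(F) = 2 + 1/((F² - 12*F) + (F + F)) = 2 + 1/((F² - 12*F) + 2*F) = 2 + 1/(F² - 10*F))
(l(g) - 319) - 107 = ((1 - 20*6 + 2*6²)/(6*(-10 + 6)) - 319) - 107 = ((⅙)*(1 - 120 + 2*36)/(-4) - 319) - 107 = ((⅙)*(-¼)*(1 - 120 + 72) - 319) - 107 = ((⅙)*(-¼)*(-47) - 319) - 107 = (47/24 - 319) - 107 = -7609/24 - 107 = -10177/24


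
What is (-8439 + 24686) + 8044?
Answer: 24291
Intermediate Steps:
(-8439 + 24686) + 8044 = 16247 + 8044 = 24291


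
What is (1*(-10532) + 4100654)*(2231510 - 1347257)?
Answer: 3616702648866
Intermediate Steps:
(1*(-10532) + 4100654)*(2231510 - 1347257) = (-10532 + 4100654)*884253 = 4090122*884253 = 3616702648866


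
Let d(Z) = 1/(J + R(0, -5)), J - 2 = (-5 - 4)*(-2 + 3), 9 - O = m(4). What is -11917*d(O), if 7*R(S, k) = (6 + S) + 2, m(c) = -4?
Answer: 83419/41 ≈ 2034.6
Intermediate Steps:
O = 13 (O = 9 - 1*(-4) = 9 + 4 = 13)
R(S, k) = 8/7 + S/7 (R(S, k) = ((6 + S) + 2)/7 = (8 + S)/7 = 8/7 + S/7)
J = -7 (J = 2 + (-5 - 4)*(-2 + 3) = 2 - 9*1 = 2 - 9 = -7)
d(Z) = -7/41 (d(Z) = 1/(-7 + (8/7 + (⅐)*0)) = 1/(-7 + (8/7 + 0)) = 1/(-7 + 8/7) = 1/(-41/7) = -7/41)
-11917*d(O) = -11917*(-7/41) = 83419/41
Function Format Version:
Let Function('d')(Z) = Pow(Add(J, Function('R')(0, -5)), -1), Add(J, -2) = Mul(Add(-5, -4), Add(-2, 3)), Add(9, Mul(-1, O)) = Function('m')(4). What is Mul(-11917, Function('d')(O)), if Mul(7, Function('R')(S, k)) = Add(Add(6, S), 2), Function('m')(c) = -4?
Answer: Rational(83419, 41) ≈ 2034.6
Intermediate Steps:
O = 13 (O = Add(9, Mul(-1, -4)) = Add(9, 4) = 13)
Function('R')(S, k) = Add(Rational(8, 7), Mul(Rational(1, 7), S)) (Function('R')(S, k) = Mul(Rational(1, 7), Add(Add(6, S), 2)) = Mul(Rational(1, 7), Add(8, S)) = Add(Rational(8, 7), Mul(Rational(1, 7), S)))
J = -7 (J = Add(2, Mul(Add(-5, -4), Add(-2, 3))) = Add(2, Mul(-9, 1)) = Add(2, -9) = -7)
Function('d')(Z) = Rational(-7, 41) (Function('d')(Z) = Pow(Add(-7, Add(Rational(8, 7), Mul(Rational(1, 7), 0))), -1) = Pow(Add(-7, Add(Rational(8, 7), 0)), -1) = Pow(Add(-7, Rational(8, 7)), -1) = Pow(Rational(-41, 7), -1) = Rational(-7, 41))
Mul(-11917, Function('d')(O)) = Mul(-11917, Rational(-7, 41)) = Rational(83419, 41)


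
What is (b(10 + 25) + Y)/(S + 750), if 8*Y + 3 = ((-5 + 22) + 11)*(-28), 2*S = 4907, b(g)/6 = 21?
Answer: 221/25628 ≈ 0.0086234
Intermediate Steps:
b(g) = 126 (b(g) = 6*21 = 126)
S = 4907/2 (S = (1/2)*4907 = 4907/2 ≈ 2453.5)
Y = -787/8 (Y = -3/8 + (((-5 + 22) + 11)*(-28))/8 = -3/8 + ((17 + 11)*(-28))/8 = -3/8 + (28*(-28))/8 = -3/8 + (1/8)*(-784) = -3/8 - 98 = -787/8 ≈ -98.375)
(b(10 + 25) + Y)/(S + 750) = (126 - 787/8)/(4907/2 + 750) = 221/(8*(6407/2)) = (221/8)*(2/6407) = 221/25628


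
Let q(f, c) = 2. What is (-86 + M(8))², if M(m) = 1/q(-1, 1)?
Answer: 29241/4 ≈ 7310.3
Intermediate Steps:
M(m) = ½ (M(m) = 1/2 = ½)
(-86 + M(8))² = (-86 + ½)² = (-171/2)² = 29241/4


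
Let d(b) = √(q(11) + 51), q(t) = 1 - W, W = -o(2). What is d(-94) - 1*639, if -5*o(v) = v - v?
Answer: -639 + 2*√13 ≈ -631.79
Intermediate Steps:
o(v) = 0 (o(v) = -(v - v)/5 = -⅕*0 = 0)
W = 0 (W = -1*0 = 0)
q(t) = 1 (q(t) = 1 - 1*0 = 1 + 0 = 1)
d(b) = 2*√13 (d(b) = √(1 + 51) = √52 = 2*√13)
d(-94) - 1*639 = 2*√13 - 1*639 = 2*√13 - 639 = -639 + 2*√13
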